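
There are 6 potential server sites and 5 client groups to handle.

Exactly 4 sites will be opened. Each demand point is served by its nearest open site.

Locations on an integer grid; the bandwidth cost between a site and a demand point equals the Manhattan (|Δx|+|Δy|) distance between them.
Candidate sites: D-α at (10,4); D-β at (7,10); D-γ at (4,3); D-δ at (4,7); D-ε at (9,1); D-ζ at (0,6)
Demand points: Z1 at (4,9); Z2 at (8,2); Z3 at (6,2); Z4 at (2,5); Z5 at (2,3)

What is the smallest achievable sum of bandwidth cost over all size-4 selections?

Open {D-γ, D-δ, D-ε, D-ζ}.
  Z1→D-δ 2, Z2→D-ε 2, Z3→D-γ 3, Z4→D-ζ 3, Z5→D-γ 2  ⇒ total 12.
Compare {D-α, D-γ, D-δ, D-ε}: total 13.
Compare {D-β, D-γ, D-δ, D-ε}: total 13.
No size-4 selection does better; minimum is 12.

12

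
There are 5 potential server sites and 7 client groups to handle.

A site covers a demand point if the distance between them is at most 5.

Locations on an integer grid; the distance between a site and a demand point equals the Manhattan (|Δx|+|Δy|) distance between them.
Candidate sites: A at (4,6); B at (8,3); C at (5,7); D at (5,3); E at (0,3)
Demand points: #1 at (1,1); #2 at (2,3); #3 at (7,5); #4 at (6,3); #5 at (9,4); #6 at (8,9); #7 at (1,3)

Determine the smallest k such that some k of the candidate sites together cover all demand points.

3

Coverage sets (demand points within 5 of each site):
  A: {#2, #3, #4}
  B: {#3, #4, #5}
  C: {#3, #4, #6}
  D: {#2, #3, #4, #5, #7}
  E: {#1, #2, #7}
No 2 sites suffice: every size-2 union leaves at least one demand point uncovered.
But {B, C, E} covers everything, so the minimum is 3.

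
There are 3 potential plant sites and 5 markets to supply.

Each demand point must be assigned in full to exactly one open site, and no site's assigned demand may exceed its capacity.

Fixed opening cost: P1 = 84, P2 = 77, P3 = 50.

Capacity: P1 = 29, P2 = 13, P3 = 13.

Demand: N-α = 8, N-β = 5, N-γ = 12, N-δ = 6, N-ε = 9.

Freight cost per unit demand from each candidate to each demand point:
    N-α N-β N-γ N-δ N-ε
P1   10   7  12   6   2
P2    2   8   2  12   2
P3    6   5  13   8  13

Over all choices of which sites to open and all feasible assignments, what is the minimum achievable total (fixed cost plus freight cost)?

Open {P1, P2}; cheapest assignment that respects the capacities:
  P1 (cap 29, load 28): N-α, N-β, N-δ, N-ε — cost 8×10 + 5×7 + 6×6 + 9×2 = 169
  P2 (cap 13, load 12): N-γ — cost 12×2 = 24
  Shipping 193, fixed 161 → total 354.
  Any other capacity-feasible assignment to {P1, P2} ships for at least 193.
Compare {P1, P2, P3}: its best feasible assignment gives total 362.
Compare {P1, P3}: its best feasible assignment gives total 405.
Every other set of open sites that can feasibly serve all demand totals ≥ 362 even under its best assignment. Minimum: 354.

354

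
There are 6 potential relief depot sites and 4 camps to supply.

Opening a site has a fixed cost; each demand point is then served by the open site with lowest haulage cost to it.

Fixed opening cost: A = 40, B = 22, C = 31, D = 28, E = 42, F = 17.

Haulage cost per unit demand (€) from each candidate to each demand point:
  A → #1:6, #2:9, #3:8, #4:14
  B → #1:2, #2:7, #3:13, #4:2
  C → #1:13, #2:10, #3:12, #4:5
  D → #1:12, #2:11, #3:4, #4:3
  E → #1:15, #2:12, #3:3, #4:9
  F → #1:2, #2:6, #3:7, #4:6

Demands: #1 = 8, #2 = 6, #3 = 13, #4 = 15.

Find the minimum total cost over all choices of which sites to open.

Open {B, D}: assign each demand point to its cheapest open site.
  #1→B 8×2=16, #2→B 6×7=42, #3→D 13×4=52, #4→B 15×2=30
  haulage cost 140, fixed 50 → total 190.
Compare {B, E}: haulage cost 127 + fixed 64 = 191.
Compare {D, F}: haulage cost 149 + fixed 45 = 194.
Compare {B, D, F}: haulage cost 134 + fixed 67 = 201.
All other subsets cost ≥ 191. Minimum total cost: 190.

190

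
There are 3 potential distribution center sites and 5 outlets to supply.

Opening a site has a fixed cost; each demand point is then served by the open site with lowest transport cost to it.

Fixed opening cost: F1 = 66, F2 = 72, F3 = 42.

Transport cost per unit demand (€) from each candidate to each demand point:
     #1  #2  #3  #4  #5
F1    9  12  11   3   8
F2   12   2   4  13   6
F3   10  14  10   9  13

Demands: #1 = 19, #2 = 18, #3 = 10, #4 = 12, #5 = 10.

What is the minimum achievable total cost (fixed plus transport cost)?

481

Open {F1, F2}: assign each demand point to its cheapest open site.
  #1→F1 19×9=171, #2→F2 18×2=36, #3→F2 10×4=40, #4→F1 12×3=36, #5→F2 10×6=60
  transport cost 343, fixed 138 → total 481.
Compare {F1, F2, F3}: transport cost 343 + fixed 180 = 523.
Compare {F2, F3}: transport cost 434 + fixed 114 = 548.
Compare {F2}: transport cost 520 + fixed 72 = 592.
All other subsets cost ≥ 523. Minimum total cost: 481.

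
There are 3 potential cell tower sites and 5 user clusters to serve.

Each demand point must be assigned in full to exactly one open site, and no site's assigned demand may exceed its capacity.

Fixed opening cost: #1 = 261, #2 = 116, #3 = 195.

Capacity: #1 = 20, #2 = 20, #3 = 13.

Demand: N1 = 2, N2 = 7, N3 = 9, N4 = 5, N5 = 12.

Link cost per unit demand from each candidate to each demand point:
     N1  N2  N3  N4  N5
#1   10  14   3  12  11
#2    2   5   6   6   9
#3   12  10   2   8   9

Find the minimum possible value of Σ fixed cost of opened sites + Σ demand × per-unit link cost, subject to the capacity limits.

Open {#1, #2}; cheapest assignment that respects the capacities:
  #1 (cap 20, load 16): N1, N3, N4 — cost 2×10 + 9×3 + 5×12 = 107
  #2 (cap 20, load 19): N2, N5 — cost 7×5 + 12×9 = 143
  Shipping 250, fixed 377 → total 627.
  Any other capacity-feasible assignment to {#1, #2} ships for at least 250.
Compare {#1, #2, #3}: its best feasible assignment gives total 776.
Every other set of open sites that can feasibly serve all demand totals ≥ 776 even under its best assignment. Minimum: 627.

627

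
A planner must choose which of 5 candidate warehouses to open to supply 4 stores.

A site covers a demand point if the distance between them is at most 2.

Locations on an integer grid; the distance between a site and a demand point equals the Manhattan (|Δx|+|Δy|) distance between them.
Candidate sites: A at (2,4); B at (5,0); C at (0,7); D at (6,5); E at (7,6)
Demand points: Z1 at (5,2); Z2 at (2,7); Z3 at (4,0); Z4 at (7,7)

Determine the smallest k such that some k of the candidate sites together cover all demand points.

Coverage sets (demand points within 2 of each site):
  A: {}
  B: {Z1, Z3}
  C: {Z2}
  D: {}
  E: {Z4}
No 2 sites suffice: every size-2 union leaves at least one demand point uncovered.
But {B, C, E} covers everything, so the minimum is 3.

3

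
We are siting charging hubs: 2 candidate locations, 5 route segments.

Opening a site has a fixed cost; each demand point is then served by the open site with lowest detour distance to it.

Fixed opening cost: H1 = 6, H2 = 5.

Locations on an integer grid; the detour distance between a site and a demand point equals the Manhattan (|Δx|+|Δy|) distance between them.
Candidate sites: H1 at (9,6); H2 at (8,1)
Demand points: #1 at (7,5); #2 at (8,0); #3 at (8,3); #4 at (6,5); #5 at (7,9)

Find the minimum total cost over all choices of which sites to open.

Open {H1, H2}: assign each demand point to its cheapest open site.
  #1→H1 3, #2→H2 1, #3→H2 2, #4→H1 4, #5→H1 5
  detour distance 15, fixed 11 → total 26.
Compare {H2}: detour distance 23 + fixed 5 = 28.
Compare {H1}: detour distance 23 + fixed 6 = 29.

26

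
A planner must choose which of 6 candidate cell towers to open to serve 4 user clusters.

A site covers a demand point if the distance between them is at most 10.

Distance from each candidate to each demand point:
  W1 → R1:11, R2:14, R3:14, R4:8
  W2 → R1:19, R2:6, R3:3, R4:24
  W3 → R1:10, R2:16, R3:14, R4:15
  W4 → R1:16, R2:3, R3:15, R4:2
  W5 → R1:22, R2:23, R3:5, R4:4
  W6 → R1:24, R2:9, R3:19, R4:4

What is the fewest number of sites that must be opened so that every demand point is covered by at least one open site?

3

Coverage sets (demand points within 10 of each site):
  W1: {R4}
  W2: {R2, R3}
  W3: {R1}
  W4: {R2, R4}
  W5: {R3, R4}
  W6: {R2, R4}
No 2 sites suffice: every size-2 union leaves at least one demand point uncovered.
But {W1, W2, W3} covers everything, so the minimum is 3.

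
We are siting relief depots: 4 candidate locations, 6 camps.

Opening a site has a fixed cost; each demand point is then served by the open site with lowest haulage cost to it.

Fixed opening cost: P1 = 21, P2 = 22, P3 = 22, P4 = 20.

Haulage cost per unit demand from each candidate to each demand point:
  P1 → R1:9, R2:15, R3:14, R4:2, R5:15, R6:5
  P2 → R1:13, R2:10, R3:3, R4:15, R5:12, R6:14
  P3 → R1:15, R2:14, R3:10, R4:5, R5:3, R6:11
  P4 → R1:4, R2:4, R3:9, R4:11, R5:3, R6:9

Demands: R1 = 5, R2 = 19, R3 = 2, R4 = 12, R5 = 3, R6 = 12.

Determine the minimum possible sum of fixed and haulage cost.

Open {P1, P4}: assign each demand point to its cheapest open site.
  R1→P4 5×4=20, R2→P4 19×4=76, R3→P4 2×9=18, R4→P1 12×2=24, R5→P4 3×3=9, R6→P1 12×5=60
  haulage cost 207, fixed 41 → total 248.
Compare {P1, P2, P4}: haulage cost 195 + fixed 63 = 258.
Compare {P1, P3, P4}: haulage cost 207 + fixed 63 = 270.
Compare {P1, P2, P3, P4}: haulage cost 195 + fixed 85 = 280.
All other subsets cost ≥ 258. Minimum total cost: 248.

248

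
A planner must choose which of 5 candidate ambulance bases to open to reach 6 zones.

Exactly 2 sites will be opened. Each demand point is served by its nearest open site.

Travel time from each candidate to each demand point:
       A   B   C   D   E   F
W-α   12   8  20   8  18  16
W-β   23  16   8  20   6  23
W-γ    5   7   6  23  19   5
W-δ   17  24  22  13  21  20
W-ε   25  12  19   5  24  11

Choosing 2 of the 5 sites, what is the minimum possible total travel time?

Open {W-γ, W-ε}.
  A→W-γ 5, B→W-γ 7, C→W-γ 6, D→W-ε 5, E→W-γ 19, F→W-γ 5  ⇒ total 47.
Compare {W-α, W-γ}: total 49.
Compare {W-β, W-γ}: total 49.
No size-2 selection does better; minimum is 47.

47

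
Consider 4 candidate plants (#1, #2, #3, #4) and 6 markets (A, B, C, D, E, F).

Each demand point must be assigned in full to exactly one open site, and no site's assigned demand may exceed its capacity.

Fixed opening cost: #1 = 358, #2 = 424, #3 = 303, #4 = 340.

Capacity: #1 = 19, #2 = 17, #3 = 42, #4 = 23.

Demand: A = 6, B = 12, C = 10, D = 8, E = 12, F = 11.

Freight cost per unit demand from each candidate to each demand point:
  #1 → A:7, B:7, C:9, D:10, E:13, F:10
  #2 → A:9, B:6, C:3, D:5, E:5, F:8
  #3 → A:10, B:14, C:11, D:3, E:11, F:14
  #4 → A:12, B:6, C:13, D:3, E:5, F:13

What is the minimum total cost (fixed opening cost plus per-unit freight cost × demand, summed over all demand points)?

Open {#3, #4}; cheapest assignment that respects the capacities:
  #3 (cap 42, load 36): A, C, D, E — cost 6×10 + 10×11 + 8×3 + 12×11 = 326
  #4 (cap 23, load 23): B, F — cost 12×6 + 11×13 = 215
  Shipping 541, fixed 643 → total 1184.
  Any other capacity-feasible assignment to {#3, #4} ships for at least 541.
Compare {#1, #3}: its best feasible assignment gives total 1207.
Compare {#2, #3}: its best feasible assignment gives total 1303.
Every other set of open sites that can feasibly serve all demand totals ≥ 1207 even under its best assignment. Minimum: 1184.

1184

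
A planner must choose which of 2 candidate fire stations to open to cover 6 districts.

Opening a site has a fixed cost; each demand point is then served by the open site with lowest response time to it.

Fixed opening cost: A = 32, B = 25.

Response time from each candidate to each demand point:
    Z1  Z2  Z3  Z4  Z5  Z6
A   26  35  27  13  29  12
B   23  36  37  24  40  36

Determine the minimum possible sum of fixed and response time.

174

Open {A}: assign each demand point to its cheapest open site.
  Z1→A 26, Z2→A 35, Z3→A 27, Z4→A 13, Z5→A 29, Z6→A 12
  response time 142, fixed 32 → total 174.
Compare {A, B}: response time 139 + fixed 57 = 196.
Compare {B}: response time 196 + fixed 25 = 221.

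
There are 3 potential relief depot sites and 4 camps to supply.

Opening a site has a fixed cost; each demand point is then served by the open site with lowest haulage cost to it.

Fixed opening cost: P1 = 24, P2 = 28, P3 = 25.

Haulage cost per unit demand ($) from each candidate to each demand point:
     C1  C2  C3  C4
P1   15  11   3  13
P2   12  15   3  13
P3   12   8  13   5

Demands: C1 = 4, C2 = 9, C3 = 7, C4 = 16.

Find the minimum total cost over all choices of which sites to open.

270

Open {P1, P3}: assign each demand point to its cheapest open site.
  C1→P3 4×12=48, C2→P3 9×8=72, C3→P1 7×3=21, C4→P3 16×5=80
  haulage cost 221, fixed 49 → total 270.
Compare {P2, P3}: haulage cost 221 + fixed 53 = 274.
Compare {P1, P2, P3}: haulage cost 221 + fixed 77 = 298.
Compare {P3}: haulage cost 291 + fixed 25 = 316.
All other subsets cost ≥ 274. Minimum total cost: 270.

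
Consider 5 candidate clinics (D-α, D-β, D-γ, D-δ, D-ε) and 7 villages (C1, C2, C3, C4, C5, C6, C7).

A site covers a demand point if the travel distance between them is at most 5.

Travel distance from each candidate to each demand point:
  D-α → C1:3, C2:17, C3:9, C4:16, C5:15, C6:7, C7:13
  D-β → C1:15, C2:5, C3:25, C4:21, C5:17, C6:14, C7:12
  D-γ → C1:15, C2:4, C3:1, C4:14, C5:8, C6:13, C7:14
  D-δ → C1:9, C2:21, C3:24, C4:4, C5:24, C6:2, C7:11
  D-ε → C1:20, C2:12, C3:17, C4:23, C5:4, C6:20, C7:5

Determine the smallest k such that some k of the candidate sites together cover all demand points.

Coverage sets (demand points within 5 of each site):
  D-α: {C1}
  D-β: {C2}
  D-γ: {C2, C3}
  D-δ: {C4, C6}
  D-ε: {C5, C7}
No 3 sites suffice: every size-3 union leaves at least one demand point uncovered.
But {D-α, D-γ, D-δ, D-ε} covers everything, so the minimum is 4.

4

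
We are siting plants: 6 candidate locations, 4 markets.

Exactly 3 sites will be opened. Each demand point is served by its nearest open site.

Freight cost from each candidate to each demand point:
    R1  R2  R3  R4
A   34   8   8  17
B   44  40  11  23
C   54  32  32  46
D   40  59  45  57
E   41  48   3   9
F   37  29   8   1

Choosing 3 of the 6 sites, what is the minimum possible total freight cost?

Open {A, E, F}.
  R1→A 34, R2→A 8, R3→E 3, R4→F 1  ⇒ total 46.
Compare {A, B, F}: total 51.
Compare {A, C, F}: total 51.
No size-3 selection does better; minimum is 46.

46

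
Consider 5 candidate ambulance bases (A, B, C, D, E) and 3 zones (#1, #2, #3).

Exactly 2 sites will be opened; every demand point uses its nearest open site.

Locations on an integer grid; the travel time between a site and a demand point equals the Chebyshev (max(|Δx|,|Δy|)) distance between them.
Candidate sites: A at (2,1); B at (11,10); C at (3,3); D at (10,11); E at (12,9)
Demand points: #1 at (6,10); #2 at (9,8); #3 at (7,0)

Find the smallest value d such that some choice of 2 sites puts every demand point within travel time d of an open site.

Open {C, D}.
  Farthest demand point is #1 at travel time 4 (to D); all others are ≤ 4.
With {A, B} the worst case is 5.
With {A, D} the worst case is 5.
No size-2 selection achieves below 4.

4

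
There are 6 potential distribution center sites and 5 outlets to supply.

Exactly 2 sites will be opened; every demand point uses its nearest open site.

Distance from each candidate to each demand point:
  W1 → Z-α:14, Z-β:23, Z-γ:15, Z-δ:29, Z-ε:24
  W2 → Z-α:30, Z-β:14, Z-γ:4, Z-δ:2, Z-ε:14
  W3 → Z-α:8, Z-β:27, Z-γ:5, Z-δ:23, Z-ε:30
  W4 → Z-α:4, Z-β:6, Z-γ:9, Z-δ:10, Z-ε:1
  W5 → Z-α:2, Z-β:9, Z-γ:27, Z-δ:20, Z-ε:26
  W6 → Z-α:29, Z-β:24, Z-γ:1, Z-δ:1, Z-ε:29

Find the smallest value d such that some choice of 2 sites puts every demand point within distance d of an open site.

Open {W2, W4}.
  Farthest demand point is Z-β at distance 6 (to W4); all others are ≤ 6.
With {W4, W6} the worst case is 6.
With {W1, W4} the worst case is 10.
No size-2 selection achieves below 6.

6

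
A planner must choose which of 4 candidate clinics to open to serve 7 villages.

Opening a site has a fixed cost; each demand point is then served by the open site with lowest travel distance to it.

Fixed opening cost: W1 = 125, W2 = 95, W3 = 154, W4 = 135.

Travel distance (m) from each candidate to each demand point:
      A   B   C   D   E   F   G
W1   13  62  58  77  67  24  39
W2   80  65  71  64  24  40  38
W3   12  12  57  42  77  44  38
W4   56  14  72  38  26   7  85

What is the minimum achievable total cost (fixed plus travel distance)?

433

Open {W4}: assign each demand point to its cheapest open site.
  A→W4 56, B→W4 14, C→W4 72, D→W4 38, E→W4 26, F→W4 7, G→W4 85
  travel distance 298, fixed 135 → total 433.
Compare {W3}: travel distance 282 + fixed 154 = 436.
Compare {W1, W4}: travel distance 195 + fixed 260 = 455.
Compare {W1}: travel distance 340 + fixed 125 = 465.
All other subsets cost ≥ 436. Minimum total cost: 433.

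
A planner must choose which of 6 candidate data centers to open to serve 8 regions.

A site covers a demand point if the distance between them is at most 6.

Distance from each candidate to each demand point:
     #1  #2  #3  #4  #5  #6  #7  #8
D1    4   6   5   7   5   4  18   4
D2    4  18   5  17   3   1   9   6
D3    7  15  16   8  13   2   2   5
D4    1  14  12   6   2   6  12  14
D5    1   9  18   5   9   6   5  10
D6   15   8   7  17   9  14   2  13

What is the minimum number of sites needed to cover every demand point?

2

Coverage sets (demand points within 6 of each site):
  D1: {#1, #2, #3, #5, #6, #8}
  D2: {#1, #3, #5, #6, #8}
  D3: {#6, #7, #8}
  D4: {#1, #4, #5, #6}
  D5: {#1, #4, #6, #7}
  D6: {#7}
No single site covers all 8 demand points.
But {D1, D5} covers everything, so the minimum is 2.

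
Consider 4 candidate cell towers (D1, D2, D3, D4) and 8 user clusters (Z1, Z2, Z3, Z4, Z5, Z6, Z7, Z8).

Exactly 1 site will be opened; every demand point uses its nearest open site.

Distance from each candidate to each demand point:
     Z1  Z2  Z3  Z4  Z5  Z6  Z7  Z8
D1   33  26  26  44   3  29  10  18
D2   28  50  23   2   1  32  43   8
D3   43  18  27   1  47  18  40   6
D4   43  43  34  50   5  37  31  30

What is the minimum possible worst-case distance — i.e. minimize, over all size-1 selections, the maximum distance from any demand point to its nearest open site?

Open {D1}.
  Farthest demand point is Z4 at distance 44 (to D1); all others are ≤ 44.
With {D3} the worst case is 47.
With {D2} the worst case is 50.
No size-1 selection achieves below 44.

44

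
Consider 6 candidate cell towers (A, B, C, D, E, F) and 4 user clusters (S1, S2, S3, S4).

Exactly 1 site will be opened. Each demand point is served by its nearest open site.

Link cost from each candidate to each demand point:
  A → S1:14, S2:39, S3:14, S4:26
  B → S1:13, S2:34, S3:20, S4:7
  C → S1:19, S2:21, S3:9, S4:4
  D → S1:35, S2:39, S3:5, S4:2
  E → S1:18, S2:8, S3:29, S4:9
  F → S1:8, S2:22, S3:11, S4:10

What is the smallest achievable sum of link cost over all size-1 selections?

Open {F}.
  S1→F 8, S2→F 22, S3→F 11, S4→F 10  ⇒ total 51.
Compare {C}: total 53.
Compare {E}: total 64.
No size-1 selection does better; minimum is 51.

51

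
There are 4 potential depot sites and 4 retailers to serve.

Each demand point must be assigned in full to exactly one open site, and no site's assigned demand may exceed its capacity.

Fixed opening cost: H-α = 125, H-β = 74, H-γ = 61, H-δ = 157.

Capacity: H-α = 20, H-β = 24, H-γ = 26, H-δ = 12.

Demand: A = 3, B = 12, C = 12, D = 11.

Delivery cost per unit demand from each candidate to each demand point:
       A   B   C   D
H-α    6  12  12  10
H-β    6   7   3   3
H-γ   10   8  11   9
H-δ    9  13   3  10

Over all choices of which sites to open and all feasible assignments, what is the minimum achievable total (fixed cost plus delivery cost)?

Open {H-β, H-γ}; cheapest assignment that respects the capacities:
  H-β (cap 24, load 23): C, D — cost 12×3 + 11×3 = 69
  H-γ (cap 26, load 15): A, B — cost 3×10 + 12×8 = 126
  Shipping 195, fixed 135 → total 330.
  Any other capacity-feasible assignment to {H-β, H-γ} ships for at least 195.
Compare {H-α, H-β}: its best feasible assignment gives total 430.
Compare {H-α, H-β, H-γ}: its best feasible assignment gives total 443.
Every other set of open sites that can feasibly serve all demand totals ≥ 430 even under its best assignment. Minimum: 330.

330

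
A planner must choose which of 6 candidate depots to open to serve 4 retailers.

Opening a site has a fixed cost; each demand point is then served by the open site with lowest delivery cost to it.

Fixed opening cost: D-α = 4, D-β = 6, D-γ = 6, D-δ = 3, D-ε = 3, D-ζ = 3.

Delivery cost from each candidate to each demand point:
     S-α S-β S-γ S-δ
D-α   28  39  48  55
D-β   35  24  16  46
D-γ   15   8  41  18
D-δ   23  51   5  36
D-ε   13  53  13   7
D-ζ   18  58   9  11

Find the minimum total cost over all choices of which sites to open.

45

Open {D-γ, D-δ, D-ε}: assign each demand point to its cheapest open site.
  S-α→D-ε 13, S-β→D-γ 8, S-γ→D-δ 5, S-δ→D-ε 7
  delivery cost 33, fixed 12 → total 45.
Compare {D-γ, D-δ, D-ε, D-ζ}: delivery cost 33 + fixed 15 = 48.
Compare {D-γ, D-ε, D-ζ}: delivery cost 37 + fixed 12 = 49.
Compare {D-α, D-γ, D-δ, D-ε}: delivery cost 33 + fixed 16 = 49.
All other subsets cost ≥ 48. Minimum total cost: 45.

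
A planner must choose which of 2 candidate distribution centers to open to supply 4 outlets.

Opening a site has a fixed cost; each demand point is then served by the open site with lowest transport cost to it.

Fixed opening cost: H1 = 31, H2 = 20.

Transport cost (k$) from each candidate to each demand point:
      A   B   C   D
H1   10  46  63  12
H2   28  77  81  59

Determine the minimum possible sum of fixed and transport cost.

Open {H1}: assign each demand point to its cheapest open site.
  A→H1 10, B→H1 46, C→H1 63, D→H1 12
  transport cost 131, fixed 31 → total 162.
Compare {H1, H2}: transport cost 131 + fixed 51 = 182.
Compare {H2}: transport cost 245 + fixed 20 = 265.

162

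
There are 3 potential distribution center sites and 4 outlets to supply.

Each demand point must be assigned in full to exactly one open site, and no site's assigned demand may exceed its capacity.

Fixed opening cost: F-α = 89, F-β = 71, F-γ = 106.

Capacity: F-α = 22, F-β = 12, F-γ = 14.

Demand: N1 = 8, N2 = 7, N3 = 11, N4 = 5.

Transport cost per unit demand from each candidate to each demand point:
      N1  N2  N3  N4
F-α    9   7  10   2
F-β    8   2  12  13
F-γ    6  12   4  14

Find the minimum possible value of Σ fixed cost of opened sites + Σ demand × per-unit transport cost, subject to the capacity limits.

Open {F-α, F-γ}; cheapest assignment that respects the capacities:
  F-α (cap 22, load 20): N1, N2, N4 — cost 8×9 + 7×7 + 5×2 = 131
  F-γ (cap 14, load 11): N3 — cost 11×4 = 44
  Shipping 175, fixed 195 → total 370.
  Any other capacity-feasible assignment to {F-α, F-γ} ships for at least 175.
Compare {F-α, F-β, F-γ}: its best feasible assignment gives total 406.
Compare {F-α, F-β}: its best feasible assignment gives total 421.
Every other set of open sites that can feasibly serve all demand totals ≥ 406 even under its best assignment. Minimum: 370.

370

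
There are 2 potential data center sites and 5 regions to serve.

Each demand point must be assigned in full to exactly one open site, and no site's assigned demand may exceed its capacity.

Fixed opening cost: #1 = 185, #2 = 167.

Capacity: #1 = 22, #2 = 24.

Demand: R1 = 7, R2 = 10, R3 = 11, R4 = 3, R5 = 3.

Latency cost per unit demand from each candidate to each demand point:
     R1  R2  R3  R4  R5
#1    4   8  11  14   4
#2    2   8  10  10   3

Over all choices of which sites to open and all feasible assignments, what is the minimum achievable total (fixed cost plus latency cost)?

595

Open {#1, #2}; cheapest assignment that respects the capacities:
  #1 (cap 22, load 10): R2 — cost 10×8 = 80
  #2 (cap 24, load 24): R1, R3, R4, R5 — cost 7×2 + 11×10 + 3×10 + 3×3 = 163
  Shipping 243, fixed 352 → total 595.
  Any other capacity-feasible assignment to {#1, #2} ships for at least 243.
Total demand is 34 and no other set of sites has combined capacity ≥ 34, so {#1, #2} is the only feasible choice of open sites. Minimum: 595.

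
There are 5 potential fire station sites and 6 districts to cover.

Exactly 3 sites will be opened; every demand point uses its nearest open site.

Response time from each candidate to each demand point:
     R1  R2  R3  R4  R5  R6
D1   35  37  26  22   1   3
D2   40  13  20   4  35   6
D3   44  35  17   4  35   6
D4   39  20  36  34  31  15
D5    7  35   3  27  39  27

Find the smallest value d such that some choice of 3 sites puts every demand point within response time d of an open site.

13

Open {D1, D2, D5}.
  Farthest demand point is R2 at response time 13 (to D2); all others are ≤ 13.
With {D1, D4, D5} the worst case is 22.
With {D2, D4, D5} the worst case is 31.
No size-3 selection achieves below 13.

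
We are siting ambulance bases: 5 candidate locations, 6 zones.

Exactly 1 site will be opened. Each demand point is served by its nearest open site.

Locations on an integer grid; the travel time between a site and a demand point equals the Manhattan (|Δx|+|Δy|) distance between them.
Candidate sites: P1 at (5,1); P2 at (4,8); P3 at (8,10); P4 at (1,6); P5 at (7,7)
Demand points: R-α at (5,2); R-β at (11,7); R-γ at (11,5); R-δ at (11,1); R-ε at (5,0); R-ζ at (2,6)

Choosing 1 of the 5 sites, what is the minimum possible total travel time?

Open {P1}.
  R-α→P1 1, R-β→P1 12, R-γ→P1 10, R-δ→P1 6, R-ε→P1 1, R-ζ→P1 8  ⇒ total 38.
Compare {P5}: total 42.
Compare {P2}: total 52.
No size-1 selection does better; minimum is 38.

38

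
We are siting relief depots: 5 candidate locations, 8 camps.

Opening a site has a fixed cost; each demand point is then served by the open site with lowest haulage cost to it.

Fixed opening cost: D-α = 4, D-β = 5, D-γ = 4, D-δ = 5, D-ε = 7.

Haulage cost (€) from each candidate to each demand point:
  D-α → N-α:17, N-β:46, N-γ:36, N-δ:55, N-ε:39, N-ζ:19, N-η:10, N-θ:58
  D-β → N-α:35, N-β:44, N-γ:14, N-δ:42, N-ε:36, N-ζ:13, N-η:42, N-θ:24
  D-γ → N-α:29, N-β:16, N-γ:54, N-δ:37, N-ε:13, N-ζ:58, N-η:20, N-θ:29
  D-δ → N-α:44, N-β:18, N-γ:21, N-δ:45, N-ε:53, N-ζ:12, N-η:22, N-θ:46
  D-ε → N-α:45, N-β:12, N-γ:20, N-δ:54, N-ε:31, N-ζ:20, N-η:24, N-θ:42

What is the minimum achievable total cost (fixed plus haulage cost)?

Open {D-α, D-β, D-γ}: assign each demand point to its cheapest open site.
  N-α→D-α 17, N-β→D-γ 16, N-γ→D-β 14, N-δ→D-γ 37, N-ε→D-γ 13, N-ζ→D-β 13, N-η→D-α 10, N-θ→D-β 24
  haulage cost 144, fixed 13 → total 157.
Compare {D-α, D-β, D-γ, D-ε}: haulage cost 140 + fixed 20 = 160.
Compare {D-α, D-β, D-γ, D-δ}: haulage cost 143 + fixed 18 = 161.
Compare {D-α, D-β, D-γ, D-δ, D-ε}: haulage cost 139 + fixed 25 = 164.
All other subsets cost ≥ 160. Minimum total cost: 157.

157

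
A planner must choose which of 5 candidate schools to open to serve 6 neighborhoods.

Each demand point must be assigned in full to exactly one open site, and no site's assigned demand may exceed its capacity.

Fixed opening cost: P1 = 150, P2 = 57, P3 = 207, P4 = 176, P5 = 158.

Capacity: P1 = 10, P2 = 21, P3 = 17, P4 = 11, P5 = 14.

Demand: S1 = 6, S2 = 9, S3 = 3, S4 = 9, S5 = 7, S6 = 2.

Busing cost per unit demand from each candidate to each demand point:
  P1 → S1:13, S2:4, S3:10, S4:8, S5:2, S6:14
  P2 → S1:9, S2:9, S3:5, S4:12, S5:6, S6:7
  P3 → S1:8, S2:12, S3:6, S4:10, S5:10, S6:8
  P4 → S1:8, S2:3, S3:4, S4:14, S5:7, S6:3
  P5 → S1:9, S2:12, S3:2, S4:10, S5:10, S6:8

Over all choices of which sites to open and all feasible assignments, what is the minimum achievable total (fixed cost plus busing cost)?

Open {P2, P3}; cheapest assignment that respects the capacities:
  P2 (cap 21, load 21): S2, S3, S5, S6 — cost 9×9 + 3×5 + 7×6 + 2×7 = 152
  P3 (cap 17, load 15): S1, S4 — cost 6×8 + 9×10 = 138
  Shipping 290, fixed 264 → total 554.
  Any other capacity-feasible assignment to {P2, P3} ships for at least 290.
Compare {P1, P2, P4}: its best feasible assignment gives total 599.
Compare {P1, P2, P5}: its best feasible assignment gives total 607.
Every other set of open sites that can feasibly serve all demand totals ≥ 599 even under its best assignment. Minimum: 554.

554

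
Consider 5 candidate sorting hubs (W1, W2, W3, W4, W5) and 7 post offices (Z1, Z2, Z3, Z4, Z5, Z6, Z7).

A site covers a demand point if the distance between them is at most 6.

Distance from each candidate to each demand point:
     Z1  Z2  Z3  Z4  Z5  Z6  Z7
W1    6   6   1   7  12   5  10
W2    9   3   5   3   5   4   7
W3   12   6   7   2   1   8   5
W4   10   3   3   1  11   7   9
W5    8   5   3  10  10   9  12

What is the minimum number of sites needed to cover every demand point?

2

Coverage sets (demand points within 6 of each site):
  W1: {Z1, Z2, Z3, Z6}
  W2: {Z2, Z3, Z4, Z5, Z6}
  W3: {Z2, Z4, Z5, Z7}
  W4: {Z2, Z3, Z4}
  W5: {Z2, Z3}
No single site covers all 7 demand points.
But {W1, W3} covers everything, so the minimum is 2.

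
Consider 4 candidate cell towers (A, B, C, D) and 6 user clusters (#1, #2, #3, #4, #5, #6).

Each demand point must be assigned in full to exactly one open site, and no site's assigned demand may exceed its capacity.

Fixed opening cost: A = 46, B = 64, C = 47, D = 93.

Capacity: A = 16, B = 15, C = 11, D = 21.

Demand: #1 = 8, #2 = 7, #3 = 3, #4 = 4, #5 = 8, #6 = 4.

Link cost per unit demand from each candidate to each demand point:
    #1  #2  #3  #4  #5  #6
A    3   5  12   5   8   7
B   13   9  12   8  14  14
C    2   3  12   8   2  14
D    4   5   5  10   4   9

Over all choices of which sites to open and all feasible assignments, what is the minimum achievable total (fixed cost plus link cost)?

Open {A, D}; cheapest assignment that respects the capacities:
  A (cap 16, load 16): #1, #4, #6 — cost 8×3 + 4×5 + 4×7 = 72
  D (cap 21, load 18): #2, #3, #5 — cost 7×5 + 3×5 + 8×4 = 82
  Shipping 154, fixed 139 → total 293.
  Any other capacity-feasible assignment to {A, D} ships for at least 154.
Compare {A, C, D}: its best feasible assignment gives total 324.
Compare {A, B, C}: its best feasible assignment gives total 344.
Every other set of open sites that can feasibly serve all demand totals ≥ 324 even under its best assignment. Minimum: 293.

293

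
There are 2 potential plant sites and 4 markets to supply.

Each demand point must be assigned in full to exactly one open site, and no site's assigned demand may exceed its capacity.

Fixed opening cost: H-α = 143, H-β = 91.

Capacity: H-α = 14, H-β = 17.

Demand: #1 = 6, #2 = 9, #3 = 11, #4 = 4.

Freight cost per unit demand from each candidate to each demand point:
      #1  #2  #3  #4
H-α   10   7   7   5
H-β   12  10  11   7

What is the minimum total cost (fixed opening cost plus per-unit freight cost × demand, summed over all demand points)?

Open {H-α, H-β}; cheapest assignment that respects the capacities:
  H-α (cap 14, load 13): #2, #4 — cost 9×7 + 4×5 = 83
  H-β (cap 17, load 17): #1, #3 — cost 6×12 + 11×11 = 193
  Shipping 276, fixed 234 → total 510.
  Any other capacity-feasible assignment to {H-α, H-β} ships for at least 276.
Total demand is 30 and no other set of sites has combined capacity ≥ 30, so {H-α, H-β} is the only feasible choice of open sites. Minimum: 510.

510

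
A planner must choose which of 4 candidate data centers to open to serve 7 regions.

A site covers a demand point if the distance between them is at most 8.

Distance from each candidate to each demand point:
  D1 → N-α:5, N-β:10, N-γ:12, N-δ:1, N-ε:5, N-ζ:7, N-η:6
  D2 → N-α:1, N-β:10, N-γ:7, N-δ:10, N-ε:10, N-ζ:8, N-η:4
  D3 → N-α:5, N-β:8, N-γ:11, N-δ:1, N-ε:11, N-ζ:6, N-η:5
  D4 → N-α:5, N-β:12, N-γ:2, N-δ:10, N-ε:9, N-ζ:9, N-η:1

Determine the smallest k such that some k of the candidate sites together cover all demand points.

3

Coverage sets (demand points within 8 of each site):
  D1: {N-α, N-δ, N-ε, N-ζ, N-η}
  D2: {N-α, N-γ, N-ζ, N-η}
  D3: {N-α, N-β, N-δ, N-ζ, N-η}
  D4: {N-α, N-γ, N-η}
No 2 sites suffice: every size-2 union leaves at least one demand point uncovered.
But {D1, D2, D3} covers everything, so the minimum is 3.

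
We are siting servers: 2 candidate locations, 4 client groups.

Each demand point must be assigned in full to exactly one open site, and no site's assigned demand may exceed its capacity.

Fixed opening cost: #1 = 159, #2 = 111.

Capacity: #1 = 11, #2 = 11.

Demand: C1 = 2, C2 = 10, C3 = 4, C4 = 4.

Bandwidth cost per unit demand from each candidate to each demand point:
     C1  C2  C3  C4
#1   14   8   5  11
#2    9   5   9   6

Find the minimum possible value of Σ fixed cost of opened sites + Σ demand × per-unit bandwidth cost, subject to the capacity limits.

412

Open {#1, #2}; cheapest assignment that respects the capacities:
  #1 (cap 11, load 10): C1, C3, C4 — cost 2×14 + 4×5 + 4×11 = 92
  #2 (cap 11, load 10): C2 — cost 10×5 = 50
  Shipping 142, fixed 270 → total 412.
  Any other capacity-feasible assignment to {#1, #2} ships for at least 142.
Total demand is 20 and no other set of sites has combined capacity ≥ 20, so {#1, #2} is the only feasible choice of open sites. Minimum: 412.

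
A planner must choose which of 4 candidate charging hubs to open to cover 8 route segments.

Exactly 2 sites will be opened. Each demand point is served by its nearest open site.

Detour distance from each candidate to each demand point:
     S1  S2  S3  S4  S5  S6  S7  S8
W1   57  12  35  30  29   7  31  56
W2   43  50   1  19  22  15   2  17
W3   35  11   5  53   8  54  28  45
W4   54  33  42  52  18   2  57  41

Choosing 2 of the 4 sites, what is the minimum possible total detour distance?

Open {W2, W3}.
  S1→W3 35, S2→W3 11, S3→W2 1, S4→W2 19, S5→W3 8, S6→W2 15, S7→W2 2, S8→W2 17  ⇒ total 108.
Compare {W1, W2}: total 123.
Compare {W2, W4}: total 135.
No size-2 selection does better; minimum is 108.

108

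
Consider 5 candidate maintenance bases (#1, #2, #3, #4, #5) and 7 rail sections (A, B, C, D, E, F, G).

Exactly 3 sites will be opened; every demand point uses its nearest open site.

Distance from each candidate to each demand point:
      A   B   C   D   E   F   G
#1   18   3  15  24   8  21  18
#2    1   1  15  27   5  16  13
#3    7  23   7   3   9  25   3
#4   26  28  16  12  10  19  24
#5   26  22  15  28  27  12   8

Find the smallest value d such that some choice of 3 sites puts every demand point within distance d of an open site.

Open {#1, #3, #5}.
  Farthest demand point is F at distance 12 (to #5); all others are ≤ 12.
With {#2, #3, #5} the worst case is 12.
With {#2, #4, #5} the worst case is 15.
No size-3 selection achieves below 12.

12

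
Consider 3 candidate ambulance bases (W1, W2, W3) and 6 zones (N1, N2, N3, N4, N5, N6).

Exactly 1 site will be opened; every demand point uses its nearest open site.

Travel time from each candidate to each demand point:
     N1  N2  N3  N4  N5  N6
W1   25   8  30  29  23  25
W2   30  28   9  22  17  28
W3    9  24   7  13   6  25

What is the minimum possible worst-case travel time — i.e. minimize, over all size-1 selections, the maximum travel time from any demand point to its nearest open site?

Open {W3}.
  Farthest demand point is N6 at travel time 25 (to W3); all others are ≤ 25.
With {W1} the worst case is 30.
With {W2} the worst case is 30.
No size-1 selection achieves below 25.

25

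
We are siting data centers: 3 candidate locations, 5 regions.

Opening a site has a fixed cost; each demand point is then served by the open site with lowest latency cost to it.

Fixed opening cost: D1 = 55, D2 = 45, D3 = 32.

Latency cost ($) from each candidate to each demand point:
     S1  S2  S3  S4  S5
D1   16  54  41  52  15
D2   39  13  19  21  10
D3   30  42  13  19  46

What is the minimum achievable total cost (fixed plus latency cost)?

147

Open {D2}: assign each demand point to its cheapest open site.
  S1→D2 39, S2→D2 13, S3→D2 19, S4→D2 21, S5→D2 10
  latency cost 102, fixed 45 → total 147.
Compare {D2, D3}: latency cost 85 + fixed 77 = 162.
Compare {D1, D2}: latency cost 79 + fixed 100 = 179.
Compare {D3}: latency cost 150 + fixed 32 = 182.
All other subsets cost ≥ 162. Minimum total cost: 147.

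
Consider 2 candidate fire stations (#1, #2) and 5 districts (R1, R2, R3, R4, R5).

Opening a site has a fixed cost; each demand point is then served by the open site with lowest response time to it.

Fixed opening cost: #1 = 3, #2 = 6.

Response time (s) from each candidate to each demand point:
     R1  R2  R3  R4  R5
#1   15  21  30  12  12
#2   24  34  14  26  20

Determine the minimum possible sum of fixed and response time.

83

Open {#1, #2}: assign each demand point to its cheapest open site.
  R1→#1 15, R2→#1 21, R3→#2 14, R4→#1 12, R5→#1 12
  response time 74, fixed 9 → total 83.
Compare {#1}: response time 90 + fixed 3 = 93.
Compare {#2}: response time 118 + fixed 6 = 124.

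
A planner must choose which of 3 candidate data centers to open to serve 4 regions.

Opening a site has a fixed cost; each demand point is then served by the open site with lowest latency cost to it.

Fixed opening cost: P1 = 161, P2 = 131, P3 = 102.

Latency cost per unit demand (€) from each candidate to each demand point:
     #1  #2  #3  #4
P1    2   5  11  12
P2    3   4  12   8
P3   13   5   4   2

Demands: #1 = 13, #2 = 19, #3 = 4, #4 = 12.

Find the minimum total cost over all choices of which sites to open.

388

Open {P2, P3}: assign each demand point to its cheapest open site.
  #1→P2 13×3=39, #2→P2 19×4=76, #3→P3 4×4=16, #4→P3 12×2=24
  latency cost 155, fixed 233 → total 388.
Compare {P2}: latency cost 259 + fixed 131 = 390.
Compare {P3}: latency cost 304 + fixed 102 = 406.
Compare {P1, P3}: latency cost 161 + fixed 263 = 424.
All other subsets cost ≥ 390. Minimum total cost: 388.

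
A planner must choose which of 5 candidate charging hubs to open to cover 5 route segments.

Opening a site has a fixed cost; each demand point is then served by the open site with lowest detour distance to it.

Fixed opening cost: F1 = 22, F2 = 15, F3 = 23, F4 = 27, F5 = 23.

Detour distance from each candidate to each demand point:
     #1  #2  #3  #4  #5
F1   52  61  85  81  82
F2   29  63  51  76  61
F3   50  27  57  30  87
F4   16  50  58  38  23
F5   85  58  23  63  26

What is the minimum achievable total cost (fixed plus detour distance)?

192

Open {F3, F4, F5}: assign each demand point to its cheapest open site.
  #1→F4 16, #2→F3 27, #3→F5 23, #4→F3 30, #5→F4 23
  detour distance 119, fixed 73 → total 192.
Compare {F2, F3, F5}: detour distance 135 + fixed 61 = 196.
Compare {F4, F5}: detour distance 150 + fixed 50 = 200.
Compare {F3, F5}: detour distance 156 + fixed 46 = 202.
All other subsets cost ≥ 196. Minimum total cost: 192.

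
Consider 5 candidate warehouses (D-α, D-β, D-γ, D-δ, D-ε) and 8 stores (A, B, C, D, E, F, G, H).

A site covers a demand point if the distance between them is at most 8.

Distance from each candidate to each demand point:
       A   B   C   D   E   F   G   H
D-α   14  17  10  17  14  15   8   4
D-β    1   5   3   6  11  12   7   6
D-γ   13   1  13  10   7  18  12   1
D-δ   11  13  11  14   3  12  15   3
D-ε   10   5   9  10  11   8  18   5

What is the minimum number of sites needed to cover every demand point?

3

Coverage sets (demand points within 8 of each site):
  D-α: {G, H}
  D-β: {A, B, C, D, G, H}
  D-γ: {B, E, H}
  D-δ: {E, H}
  D-ε: {B, F, H}
No 2 sites suffice: every size-2 union leaves at least one demand point uncovered.
But {D-β, D-γ, D-ε} covers everything, so the minimum is 3.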